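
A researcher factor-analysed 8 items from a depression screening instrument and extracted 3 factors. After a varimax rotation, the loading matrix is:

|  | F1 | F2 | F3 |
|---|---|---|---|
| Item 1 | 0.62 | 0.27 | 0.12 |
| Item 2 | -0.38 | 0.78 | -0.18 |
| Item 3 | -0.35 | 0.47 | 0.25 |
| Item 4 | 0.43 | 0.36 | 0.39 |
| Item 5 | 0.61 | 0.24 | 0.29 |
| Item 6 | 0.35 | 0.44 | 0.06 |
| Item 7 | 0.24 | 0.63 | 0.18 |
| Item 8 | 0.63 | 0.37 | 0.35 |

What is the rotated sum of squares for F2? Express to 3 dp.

1.817

SS loadings for F2 = 0.27² + 0.78² + 0.47² + 0.36² + 0.24² + 0.44² + 0.63² + 0.37² = 0.0729 + 0.6084 + 0.2209 + 0.1296 + 0.0576 + 0.1936 + 0.3969 + 0.1369 = 1.8168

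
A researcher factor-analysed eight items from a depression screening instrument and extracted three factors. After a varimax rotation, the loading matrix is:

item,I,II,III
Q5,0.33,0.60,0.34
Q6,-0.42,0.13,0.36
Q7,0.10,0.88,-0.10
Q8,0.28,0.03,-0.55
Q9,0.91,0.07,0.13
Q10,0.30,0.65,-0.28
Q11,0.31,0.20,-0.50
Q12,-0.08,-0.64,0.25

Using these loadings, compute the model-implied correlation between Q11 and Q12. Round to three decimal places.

r̂ = Σ λ_i·λ_j across factors = (0.31)(-0.08) + (0.20)(-0.64) + (-0.50)(0.25)
  = -0.0248 -0.1280 -0.1250 = -0.2778

-0.278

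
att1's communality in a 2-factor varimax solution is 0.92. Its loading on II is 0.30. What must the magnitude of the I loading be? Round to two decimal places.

Under orthogonal rotation h² = Σλ², so λ_I² = h² − (0.0900) = 0.92 − 0.0900 = 0.8300.
|λ| = √0.8300 = 0.9110.

0.91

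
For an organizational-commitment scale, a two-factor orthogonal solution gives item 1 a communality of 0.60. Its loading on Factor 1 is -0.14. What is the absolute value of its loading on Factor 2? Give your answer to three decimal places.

0.762

Under orthogonal rotation h² = Σλ², so λ_Factor 2² = h² − (0.0196) = 0.60 − 0.0196 = 0.5804.
|λ| = √0.5804 = 0.7618.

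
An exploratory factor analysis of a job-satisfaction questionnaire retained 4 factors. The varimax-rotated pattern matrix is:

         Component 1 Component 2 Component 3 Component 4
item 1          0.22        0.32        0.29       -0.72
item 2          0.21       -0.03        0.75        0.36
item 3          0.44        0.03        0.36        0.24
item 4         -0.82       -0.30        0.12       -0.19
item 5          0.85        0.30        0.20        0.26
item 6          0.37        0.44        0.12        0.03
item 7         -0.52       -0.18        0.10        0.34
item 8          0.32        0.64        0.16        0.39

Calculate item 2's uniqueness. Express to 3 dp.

0.263

h² = 0.21² + (-0.03)² + 0.75² + 0.36² = 0.0441 + 0.0009 + 0.5625 + 0.1296 = 0.7371
Uniqueness u² = 1 − h² = 1 − 0.7371 = 0.2629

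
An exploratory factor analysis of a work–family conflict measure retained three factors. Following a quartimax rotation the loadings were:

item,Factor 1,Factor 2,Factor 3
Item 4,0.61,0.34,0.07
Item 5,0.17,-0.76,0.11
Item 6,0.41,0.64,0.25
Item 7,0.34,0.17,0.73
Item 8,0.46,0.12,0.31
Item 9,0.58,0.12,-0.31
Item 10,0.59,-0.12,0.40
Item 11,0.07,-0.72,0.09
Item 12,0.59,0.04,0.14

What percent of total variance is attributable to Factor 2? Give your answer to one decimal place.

18.8%

SS loadings for Factor 2 = 0.34² + (-0.76)² + 0.64² + 0.17² + 0.12² + 0.12² + (-0.12)² + (-0.72)² + 0.04² = 1.6949
With 9 standardized items, total variance = 9. Proportion = 1.6949/9 = 0.1883 → 18.83%.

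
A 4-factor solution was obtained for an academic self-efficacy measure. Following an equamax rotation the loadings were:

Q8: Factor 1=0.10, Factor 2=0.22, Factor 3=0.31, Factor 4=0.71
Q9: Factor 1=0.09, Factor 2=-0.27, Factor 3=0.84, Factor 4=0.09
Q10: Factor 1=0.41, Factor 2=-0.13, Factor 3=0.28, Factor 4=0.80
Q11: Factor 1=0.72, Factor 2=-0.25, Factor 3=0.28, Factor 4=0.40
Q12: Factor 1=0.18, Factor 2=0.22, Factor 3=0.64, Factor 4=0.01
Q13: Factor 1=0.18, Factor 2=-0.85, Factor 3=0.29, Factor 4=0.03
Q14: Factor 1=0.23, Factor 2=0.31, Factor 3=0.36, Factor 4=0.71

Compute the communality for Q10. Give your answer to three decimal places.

0.903

h² = 0.41² + (-0.13)² + 0.28² + 0.80² = 0.1681 + 0.0169 + 0.0784 + 0.6400 = 0.9034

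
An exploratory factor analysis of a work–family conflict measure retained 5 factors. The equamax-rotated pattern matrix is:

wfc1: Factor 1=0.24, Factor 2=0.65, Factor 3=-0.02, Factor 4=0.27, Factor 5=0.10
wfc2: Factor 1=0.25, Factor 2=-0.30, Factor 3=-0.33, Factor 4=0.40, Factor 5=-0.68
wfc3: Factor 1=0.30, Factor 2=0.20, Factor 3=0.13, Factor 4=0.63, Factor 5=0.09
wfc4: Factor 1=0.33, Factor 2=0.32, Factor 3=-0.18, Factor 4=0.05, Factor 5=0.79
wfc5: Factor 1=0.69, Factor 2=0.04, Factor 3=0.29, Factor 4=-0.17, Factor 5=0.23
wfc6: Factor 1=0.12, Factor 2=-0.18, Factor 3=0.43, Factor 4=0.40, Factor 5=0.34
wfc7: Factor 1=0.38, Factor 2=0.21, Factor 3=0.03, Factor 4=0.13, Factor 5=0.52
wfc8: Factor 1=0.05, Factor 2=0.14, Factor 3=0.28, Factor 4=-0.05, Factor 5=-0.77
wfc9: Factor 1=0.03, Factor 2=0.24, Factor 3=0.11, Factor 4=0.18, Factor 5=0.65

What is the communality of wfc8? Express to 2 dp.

h² = 0.05² + 0.14² + 0.28² + (-0.05)² + (-0.77)² = 0.0025 + 0.0196 + 0.0784 + 0.0025 + 0.5929 = 0.6959

0.70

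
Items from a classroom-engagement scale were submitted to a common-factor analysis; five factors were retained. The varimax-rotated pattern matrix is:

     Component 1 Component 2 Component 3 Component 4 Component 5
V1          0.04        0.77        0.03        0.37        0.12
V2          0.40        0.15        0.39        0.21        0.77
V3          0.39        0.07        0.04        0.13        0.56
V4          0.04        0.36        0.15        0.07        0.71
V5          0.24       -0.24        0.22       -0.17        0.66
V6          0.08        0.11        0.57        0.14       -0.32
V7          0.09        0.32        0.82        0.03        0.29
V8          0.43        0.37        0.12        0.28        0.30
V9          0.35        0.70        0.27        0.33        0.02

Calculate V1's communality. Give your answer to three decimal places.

h² = 0.04² + 0.77² + 0.03² + 0.37² + 0.12² = 0.0016 + 0.5929 + 0.0009 + 0.1369 + 0.0144 = 0.7467

0.747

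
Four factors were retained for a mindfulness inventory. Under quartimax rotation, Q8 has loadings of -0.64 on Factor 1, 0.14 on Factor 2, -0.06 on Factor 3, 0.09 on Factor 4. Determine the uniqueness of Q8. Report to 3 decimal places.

h² = (-0.64)² + 0.14² + (-0.06)² + 0.09² = 0.4096 + 0.0196 + 0.0036 + 0.0081 = 0.4409
Uniqueness u² = 1 − h² = 1 − 0.4409 = 0.5591

0.559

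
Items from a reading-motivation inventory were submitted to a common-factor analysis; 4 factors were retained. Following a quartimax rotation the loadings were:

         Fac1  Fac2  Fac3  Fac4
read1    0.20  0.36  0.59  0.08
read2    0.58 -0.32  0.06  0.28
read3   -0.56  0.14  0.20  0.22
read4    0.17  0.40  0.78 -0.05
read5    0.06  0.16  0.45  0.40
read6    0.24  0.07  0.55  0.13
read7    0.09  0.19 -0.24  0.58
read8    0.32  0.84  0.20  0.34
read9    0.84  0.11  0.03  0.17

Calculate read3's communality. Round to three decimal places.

0.422

h² = (-0.56)² + 0.14² + 0.20² + 0.22² = 0.3136 + 0.0196 + 0.0400 + 0.0484 = 0.4216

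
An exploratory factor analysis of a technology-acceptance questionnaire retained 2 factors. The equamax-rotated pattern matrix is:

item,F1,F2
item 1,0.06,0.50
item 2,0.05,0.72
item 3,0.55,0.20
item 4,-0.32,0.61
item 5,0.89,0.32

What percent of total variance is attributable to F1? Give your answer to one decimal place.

SS loadings for F1 = 0.06² + 0.05² + 0.55² + (-0.32)² + 0.89² = 1.2031
With 5 standardized items, total variance = 5. Proportion = 1.2031/5 = 0.2406 → 24.06%.

24.1%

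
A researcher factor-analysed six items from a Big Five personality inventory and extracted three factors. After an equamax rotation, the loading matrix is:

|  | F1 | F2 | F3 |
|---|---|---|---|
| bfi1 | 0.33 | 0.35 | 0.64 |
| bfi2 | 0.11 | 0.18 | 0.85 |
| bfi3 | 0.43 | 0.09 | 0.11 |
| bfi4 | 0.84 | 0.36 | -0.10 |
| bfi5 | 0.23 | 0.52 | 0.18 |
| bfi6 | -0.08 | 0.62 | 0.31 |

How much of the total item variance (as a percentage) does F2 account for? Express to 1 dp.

15.8%

SS loadings for F2 = 0.35² + 0.18² + 0.09² + 0.36² + 0.52² + 0.62² = 0.9474
With 6 standardized items, total variance = 6. Proportion = 0.9474/6 = 0.1579 → 15.79%.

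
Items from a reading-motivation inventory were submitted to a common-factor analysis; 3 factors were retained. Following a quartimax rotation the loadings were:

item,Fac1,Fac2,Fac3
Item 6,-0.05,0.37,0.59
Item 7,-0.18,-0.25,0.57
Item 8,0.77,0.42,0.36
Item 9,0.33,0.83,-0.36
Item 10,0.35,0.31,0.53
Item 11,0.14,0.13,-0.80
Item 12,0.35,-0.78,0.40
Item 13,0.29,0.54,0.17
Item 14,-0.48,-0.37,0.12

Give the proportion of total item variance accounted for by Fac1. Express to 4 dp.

SS loadings for Fac1 = (-0.05)² + (-0.18)² + 0.77² + 0.33² + 0.35² + 0.14² + 0.35² + 0.29² + (-0.48)² = 1.3158
Proportion of variance = 1.3158 / 9 = 0.1462.

0.1462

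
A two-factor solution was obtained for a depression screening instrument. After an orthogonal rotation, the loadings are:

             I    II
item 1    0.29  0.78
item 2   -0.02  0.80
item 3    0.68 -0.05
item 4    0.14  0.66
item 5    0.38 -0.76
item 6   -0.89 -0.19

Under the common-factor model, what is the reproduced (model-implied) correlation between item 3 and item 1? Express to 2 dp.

r̂ = Σ λ_i·λ_j across factors = (0.68)(0.29) + (-0.05)(0.78)
  = +0.1972 -0.0390 = 0.1582

0.16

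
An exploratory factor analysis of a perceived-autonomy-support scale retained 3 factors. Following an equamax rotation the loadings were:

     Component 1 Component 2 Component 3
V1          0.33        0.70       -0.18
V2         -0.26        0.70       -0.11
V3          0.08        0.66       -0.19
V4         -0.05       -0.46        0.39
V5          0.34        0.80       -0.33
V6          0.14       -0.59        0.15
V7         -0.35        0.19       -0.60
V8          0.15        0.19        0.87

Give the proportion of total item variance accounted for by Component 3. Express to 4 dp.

SS loadings for Component 3 = (-0.18)² + (-0.11)² + (-0.19)² + 0.39² + (-0.33)² + 0.15² + (-0.60)² + 0.87² = 1.4810
Proportion of variance = 1.4810 / 8 = 0.1851.

0.1851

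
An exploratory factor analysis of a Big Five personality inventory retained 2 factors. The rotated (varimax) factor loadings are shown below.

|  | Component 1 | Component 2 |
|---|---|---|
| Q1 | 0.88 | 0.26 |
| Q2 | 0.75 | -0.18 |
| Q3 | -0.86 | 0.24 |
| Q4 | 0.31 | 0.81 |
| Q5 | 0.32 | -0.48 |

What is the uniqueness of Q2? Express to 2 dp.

0.41

h² = 0.75² + (-0.18)² = 0.5625 + 0.0324 = 0.5949
Uniqueness u² = 1 − h² = 1 − 0.5949 = 0.4051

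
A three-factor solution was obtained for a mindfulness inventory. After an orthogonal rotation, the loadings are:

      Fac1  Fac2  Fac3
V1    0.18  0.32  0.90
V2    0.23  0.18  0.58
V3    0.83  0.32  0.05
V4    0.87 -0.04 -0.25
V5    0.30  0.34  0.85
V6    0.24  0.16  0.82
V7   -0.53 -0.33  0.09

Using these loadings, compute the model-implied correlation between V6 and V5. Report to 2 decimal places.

0.82

r̂ = Σ λ_i·λ_j across factors = (0.24)(0.30) + (0.16)(0.34) + (0.82)(0.85)
  = +0.0720 +0.0544 +0.6970 = 0.8234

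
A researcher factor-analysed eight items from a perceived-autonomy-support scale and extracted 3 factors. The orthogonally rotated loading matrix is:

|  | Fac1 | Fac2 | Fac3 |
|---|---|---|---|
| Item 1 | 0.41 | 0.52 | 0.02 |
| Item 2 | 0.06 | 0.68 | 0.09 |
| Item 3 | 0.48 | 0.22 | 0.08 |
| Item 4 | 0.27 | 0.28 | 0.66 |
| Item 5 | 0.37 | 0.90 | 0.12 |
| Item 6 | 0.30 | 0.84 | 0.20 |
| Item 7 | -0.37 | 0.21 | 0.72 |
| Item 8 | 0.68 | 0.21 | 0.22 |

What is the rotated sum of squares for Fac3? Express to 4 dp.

1.0717

SS loadings for Fac3 = 0.02² + 0.09² + 0.08² + 0.66² + 0.12² + 0.20² + 0.72² + 0.22² = 0.0004 + 0.0081 + 0.0064 + 0.4356 + 0.0144 + 0.0400 + 0.5184 + 0.0484 = 1.0717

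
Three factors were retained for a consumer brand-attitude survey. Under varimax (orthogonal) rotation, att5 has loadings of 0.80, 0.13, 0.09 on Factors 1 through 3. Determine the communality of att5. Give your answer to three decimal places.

h² = 0.80² + 0.13² + 0.09² = 0.6400 + 0.0169 + 0.0081 = 0.6650

0.665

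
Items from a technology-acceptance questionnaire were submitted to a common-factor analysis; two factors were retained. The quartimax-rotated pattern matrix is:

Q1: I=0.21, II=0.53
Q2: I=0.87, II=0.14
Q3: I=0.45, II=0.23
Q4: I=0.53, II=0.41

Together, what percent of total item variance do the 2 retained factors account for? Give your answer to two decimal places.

Communalities: 0.3250, 0.7765, 0.2554, 0.4490; Σh² = 1.8059.
Total variance with 4 standardized items is 4, so the solution explains 1.8059/4 = 0.4515 = 45.15%.

45.15%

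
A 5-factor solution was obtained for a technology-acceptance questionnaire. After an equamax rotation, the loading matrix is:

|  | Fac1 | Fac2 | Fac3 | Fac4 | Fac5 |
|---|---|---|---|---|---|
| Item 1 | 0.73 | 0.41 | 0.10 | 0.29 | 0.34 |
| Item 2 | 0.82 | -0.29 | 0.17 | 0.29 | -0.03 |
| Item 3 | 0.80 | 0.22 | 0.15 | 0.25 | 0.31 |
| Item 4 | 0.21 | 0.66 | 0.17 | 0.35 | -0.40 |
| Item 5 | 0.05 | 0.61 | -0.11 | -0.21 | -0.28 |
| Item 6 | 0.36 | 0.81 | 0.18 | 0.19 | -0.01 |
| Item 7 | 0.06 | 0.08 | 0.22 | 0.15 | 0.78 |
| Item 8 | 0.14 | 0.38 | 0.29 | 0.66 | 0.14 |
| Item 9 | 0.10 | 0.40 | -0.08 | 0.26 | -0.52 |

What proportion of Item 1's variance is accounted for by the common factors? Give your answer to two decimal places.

0.91

h² = 0.73² + 0.41² + 0.10² + 0.29² + 0.34² = 0.5329 + 0.1681 + 0.0100 + 0.0841 + 0.1156 = 0.9107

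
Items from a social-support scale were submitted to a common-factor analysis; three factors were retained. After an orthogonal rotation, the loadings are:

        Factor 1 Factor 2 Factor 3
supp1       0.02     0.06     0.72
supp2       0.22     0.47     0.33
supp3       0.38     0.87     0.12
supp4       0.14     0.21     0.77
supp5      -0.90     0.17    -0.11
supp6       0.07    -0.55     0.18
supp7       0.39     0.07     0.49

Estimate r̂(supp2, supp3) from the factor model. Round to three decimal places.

r̂ = Σ λ_i·λ_j across factors = (0.22)(0.38) + (0.47)(0.87) + (0.33)(0.12)
  = +0.0836 +0.4089 +0.0396 = 0.5321

0.532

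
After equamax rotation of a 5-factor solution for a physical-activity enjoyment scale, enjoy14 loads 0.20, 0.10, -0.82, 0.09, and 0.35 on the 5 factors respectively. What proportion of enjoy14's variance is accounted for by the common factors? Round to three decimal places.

h² = 0.20² + 0.10² + (-0.82)² + 0.09² + 0.35² = 0.0400 + 0.0100 + 0.6724 + 0.0081 + 0.1225 = 0.8530

0.853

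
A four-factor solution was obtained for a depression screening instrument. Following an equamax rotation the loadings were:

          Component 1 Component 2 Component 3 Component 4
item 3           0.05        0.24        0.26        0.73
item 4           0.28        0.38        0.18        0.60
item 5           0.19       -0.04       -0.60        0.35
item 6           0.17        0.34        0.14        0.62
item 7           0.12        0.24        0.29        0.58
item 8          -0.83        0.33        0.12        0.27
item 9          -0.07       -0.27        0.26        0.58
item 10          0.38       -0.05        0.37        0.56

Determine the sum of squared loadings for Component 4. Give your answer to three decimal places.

SS loadings for Component 4 = 0.73² + 0.60² + 0.35² + 0.62² + 0.58² + 0.27² + 0.58² + 0.56² = 0.5329 + 0.3600 + 0.1225 + 0.3844 + 0.3364 + 0.0729 + 0.3364 + 0.3136 = 2.4591

2.459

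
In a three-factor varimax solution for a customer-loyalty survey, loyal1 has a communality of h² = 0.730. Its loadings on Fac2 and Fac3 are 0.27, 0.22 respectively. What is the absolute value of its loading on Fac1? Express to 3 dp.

0.780

Under orthogonal rotation h² = Σλ², so λ_Fac1² = h² − (0.1213) = 0.730 − 0.1213 = 0.6087.
|λ| = √0.6087 = 0.7802.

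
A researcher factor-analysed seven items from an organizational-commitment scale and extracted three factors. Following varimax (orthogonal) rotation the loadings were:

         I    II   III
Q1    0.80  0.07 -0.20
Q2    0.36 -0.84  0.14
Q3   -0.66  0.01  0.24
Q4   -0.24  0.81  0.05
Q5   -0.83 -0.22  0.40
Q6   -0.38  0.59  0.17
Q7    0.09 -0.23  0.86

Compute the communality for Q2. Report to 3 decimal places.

0.855

h² = 0.36² + (-0.84)² + 0.14² = 0.1296 + 0.7056 + 0.0196 = 0.8548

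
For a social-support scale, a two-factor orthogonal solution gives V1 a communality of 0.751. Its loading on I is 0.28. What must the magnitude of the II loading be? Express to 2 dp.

Under orthogonal rotation h² = Σλ², so λ_II² = h² − (0.0784) = 0.751 − 0.0784 = 0.6726.
|λ| = √0.6726 = 0.8201.

0.82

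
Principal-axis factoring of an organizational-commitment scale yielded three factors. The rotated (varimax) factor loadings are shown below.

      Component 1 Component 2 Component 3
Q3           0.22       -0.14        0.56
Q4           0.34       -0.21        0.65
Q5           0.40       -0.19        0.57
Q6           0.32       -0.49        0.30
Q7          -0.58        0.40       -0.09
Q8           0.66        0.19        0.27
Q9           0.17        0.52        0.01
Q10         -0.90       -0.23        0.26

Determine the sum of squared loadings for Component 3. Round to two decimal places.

1.30

SS loadings for Component 3 = 0.56² + 0.65² + 0.57² + 0.30² + (-0.09)² + 0.27² + 0.01² + 0.26² = 0.3136 + 0.4225 + 0.3249 + 0.0900 + 0.0081 + 0.0729 + 0.0001 + 0.0676 = 1.2997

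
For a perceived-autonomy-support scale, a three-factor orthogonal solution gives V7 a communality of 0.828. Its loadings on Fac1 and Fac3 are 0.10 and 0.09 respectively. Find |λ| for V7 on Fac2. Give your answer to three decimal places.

Under orthogonal rotation h² = Σλ², so λ_Fac2² = h² − (0.0181) = 0.828 − 0.0181 = 0.8099.
|λ| = √0.8099 = 0.8999.

0.900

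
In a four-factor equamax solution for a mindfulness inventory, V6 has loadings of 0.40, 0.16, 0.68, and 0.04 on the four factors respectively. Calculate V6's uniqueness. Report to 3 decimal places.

h² = 0.40² + 0.16² + 0.68² + 0.04² = 0.1600 + 0.0256 + 0.4624 + 0.0016 = 0.6496
Uniqueness u² = 1 − h² = 1 − 0.6496 = 0.3504

0.350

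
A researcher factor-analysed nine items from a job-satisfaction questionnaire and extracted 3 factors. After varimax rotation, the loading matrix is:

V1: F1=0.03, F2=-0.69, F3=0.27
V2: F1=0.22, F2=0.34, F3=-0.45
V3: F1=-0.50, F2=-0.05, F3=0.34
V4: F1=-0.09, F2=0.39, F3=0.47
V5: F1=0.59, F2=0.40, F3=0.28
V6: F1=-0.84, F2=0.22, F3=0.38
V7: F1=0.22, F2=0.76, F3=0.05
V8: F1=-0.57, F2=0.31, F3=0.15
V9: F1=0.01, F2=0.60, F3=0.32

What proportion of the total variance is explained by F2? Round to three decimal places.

SS loadings for F2 = (-0.69)² + 0.34² + (-0.05)² + 0.39² + 0.40² + 0.22² + 0.76² + 0.31² + 0.60² = 1.9884
Proportion of variance = 1.9884 / 9 = 0.2209.

0.221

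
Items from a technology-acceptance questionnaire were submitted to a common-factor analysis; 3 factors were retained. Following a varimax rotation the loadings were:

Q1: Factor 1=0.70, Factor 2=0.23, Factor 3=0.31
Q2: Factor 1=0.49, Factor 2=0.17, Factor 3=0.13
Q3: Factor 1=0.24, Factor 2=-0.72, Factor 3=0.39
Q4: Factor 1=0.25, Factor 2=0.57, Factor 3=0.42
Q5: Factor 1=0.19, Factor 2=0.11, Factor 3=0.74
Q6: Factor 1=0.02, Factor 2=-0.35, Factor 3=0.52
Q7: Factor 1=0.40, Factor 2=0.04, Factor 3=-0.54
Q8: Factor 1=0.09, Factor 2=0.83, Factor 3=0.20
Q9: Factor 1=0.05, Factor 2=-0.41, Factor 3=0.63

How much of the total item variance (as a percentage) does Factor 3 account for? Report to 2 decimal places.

SS loadings for Factor 3 = 0.31² + 0.13² + 0.39² + 0.42² + 0.74² + 0.52² + (-0.54)² + 0.20² + 0.63² = 1.9880
With 9 standardized items, total variance = 9. Proportion = 1.9880/9 = 0.2209 → 22.09%.

22.09%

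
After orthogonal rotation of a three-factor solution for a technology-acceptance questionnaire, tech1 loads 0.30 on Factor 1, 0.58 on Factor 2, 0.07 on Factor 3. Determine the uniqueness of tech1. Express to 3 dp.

0.569

h² = 0.30² + 0.58² + 0.07² = 0.0900 + 0.3364 + 0.0049 = 0.4313
Uniqueness u² = 1 − h² = 1 − 0.4313 = 0.5687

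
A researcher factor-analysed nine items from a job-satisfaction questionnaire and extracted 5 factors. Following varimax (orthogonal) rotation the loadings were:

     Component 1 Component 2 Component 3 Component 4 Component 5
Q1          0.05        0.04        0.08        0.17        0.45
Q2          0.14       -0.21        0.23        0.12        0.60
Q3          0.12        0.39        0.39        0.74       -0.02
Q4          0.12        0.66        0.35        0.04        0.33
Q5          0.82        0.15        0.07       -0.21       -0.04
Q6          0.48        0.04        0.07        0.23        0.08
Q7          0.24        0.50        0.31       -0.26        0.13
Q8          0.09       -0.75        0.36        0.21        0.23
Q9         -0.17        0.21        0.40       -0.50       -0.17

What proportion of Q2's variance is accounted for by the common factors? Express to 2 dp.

0.49

h² = 0.14² + (-0.21)² + 0.23² + 0.12² + 0.60² = 0.0196 + 0.0441 + 0.0529 + 0.0144 + 0.3600 = 0.4910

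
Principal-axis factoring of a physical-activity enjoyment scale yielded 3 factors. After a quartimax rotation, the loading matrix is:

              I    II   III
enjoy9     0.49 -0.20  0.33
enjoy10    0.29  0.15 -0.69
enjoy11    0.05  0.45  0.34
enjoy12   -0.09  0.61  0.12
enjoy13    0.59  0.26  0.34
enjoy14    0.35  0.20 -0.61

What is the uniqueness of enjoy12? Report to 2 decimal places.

0.61

h² = (-0.09)² + 0.61² + 0.12² = 0.0081 + 0.3721 + 0.0144 = 0.3946
Uniqueness u² = 1 − h² = 1 − 0.3946 = 0.6054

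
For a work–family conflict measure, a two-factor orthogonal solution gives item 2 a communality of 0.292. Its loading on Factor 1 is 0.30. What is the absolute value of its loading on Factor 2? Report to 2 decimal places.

0.45

Under orthogonal rotation h² = Σλ², so λ_Factor 2² = h² − (0.0900) = 0.292 − 0.0900 = 0.2020.
|λ| = √0.2020 = 0.4494.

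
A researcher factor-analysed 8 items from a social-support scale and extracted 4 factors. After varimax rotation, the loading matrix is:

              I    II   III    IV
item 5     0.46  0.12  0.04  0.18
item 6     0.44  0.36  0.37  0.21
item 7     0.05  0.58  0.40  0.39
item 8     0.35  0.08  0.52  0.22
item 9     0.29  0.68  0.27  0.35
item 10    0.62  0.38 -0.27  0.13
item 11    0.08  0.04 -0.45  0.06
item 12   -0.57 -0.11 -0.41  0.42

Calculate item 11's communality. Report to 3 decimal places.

h² = 0.08² + 0.04² + (-0.45)² + 0.06² = 0.0064 + 0.0016 + 0.2025 + 0.0036 = 0.2141

0.214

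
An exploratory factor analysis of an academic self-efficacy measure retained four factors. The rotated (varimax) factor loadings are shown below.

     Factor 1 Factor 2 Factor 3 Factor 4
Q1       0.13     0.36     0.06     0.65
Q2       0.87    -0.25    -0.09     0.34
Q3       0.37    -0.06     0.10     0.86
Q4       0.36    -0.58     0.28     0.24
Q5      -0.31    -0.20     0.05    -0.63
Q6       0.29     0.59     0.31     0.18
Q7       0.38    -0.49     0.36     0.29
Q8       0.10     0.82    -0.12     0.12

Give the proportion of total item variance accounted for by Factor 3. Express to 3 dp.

0.043

SS loadings for Factor 3 = 0.06² + (-0.09)² + 0.10² + 0.28² + 0.05² + 0.31² + 0.36² + (-0.12)² = 0.3427
Proportion of variance = 0.3427 / 8 = 0.0428.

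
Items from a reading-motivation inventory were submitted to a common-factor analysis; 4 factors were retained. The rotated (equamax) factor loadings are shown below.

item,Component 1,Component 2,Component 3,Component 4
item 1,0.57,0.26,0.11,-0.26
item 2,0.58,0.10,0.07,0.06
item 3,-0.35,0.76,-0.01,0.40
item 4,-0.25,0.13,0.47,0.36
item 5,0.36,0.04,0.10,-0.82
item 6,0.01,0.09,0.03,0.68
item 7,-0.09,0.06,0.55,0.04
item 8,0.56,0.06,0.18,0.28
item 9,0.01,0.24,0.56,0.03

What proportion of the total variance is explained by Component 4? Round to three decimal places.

SS loadings for Component 4 = (-0.26)² + 0.06² + 0.40² + 0.36² + (-0.82)² + 0.68² + 0.04² + 0.28² + 0.03² = 1.5765
Proportion of variance = 1.5765 / 9 = 0.1752.

0.175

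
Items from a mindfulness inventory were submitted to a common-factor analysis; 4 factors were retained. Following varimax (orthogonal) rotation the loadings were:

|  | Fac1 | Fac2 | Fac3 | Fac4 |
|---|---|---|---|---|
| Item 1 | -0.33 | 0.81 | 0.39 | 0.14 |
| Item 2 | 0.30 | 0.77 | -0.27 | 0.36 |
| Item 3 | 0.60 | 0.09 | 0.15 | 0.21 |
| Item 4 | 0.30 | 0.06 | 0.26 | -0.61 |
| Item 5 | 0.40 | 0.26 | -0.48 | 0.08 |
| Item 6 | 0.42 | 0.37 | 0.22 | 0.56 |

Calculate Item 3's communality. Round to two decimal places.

0.43

h² = 0.60² + 0.09² + 0.15² + 0.21² = 0.3600 + 0.0081 + 0.0225 + 0.0441 = 0.4347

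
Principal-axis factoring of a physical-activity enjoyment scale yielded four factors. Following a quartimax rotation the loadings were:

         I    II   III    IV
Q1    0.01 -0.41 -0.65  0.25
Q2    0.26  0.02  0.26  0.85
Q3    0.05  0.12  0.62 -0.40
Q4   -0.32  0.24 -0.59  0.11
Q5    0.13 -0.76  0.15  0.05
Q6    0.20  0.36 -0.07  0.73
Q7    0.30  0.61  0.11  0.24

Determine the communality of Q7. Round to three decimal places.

h² = 0.30² + 0.61² + 0.11² + 0.24² = 0.0900 + 0.3721 + 0.0121 + 0.0576 = 0.5318

0.532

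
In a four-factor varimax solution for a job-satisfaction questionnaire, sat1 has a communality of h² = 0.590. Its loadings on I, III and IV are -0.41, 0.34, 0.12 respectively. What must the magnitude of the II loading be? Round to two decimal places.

0.54

Under orthogonal rotation h² = Σλ², so λ_II² = h² − (0.2981) = 0.590 − 0.2981 = 0.2919.
|λ| = √0.2919 = 0.5403.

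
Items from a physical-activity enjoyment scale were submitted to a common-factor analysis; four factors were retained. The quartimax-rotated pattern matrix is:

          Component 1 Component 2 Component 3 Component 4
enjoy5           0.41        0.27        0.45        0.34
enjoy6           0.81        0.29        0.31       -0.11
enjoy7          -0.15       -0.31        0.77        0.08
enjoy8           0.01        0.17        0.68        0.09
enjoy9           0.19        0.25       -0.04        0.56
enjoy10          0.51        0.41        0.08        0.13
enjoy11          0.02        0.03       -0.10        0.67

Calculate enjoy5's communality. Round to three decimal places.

h² = 0.41² + 0.27² + 0.45² + 0.34² = 0.1681 + 0.0729 + 0.2025 + 0.1156 = 0.5591

0.559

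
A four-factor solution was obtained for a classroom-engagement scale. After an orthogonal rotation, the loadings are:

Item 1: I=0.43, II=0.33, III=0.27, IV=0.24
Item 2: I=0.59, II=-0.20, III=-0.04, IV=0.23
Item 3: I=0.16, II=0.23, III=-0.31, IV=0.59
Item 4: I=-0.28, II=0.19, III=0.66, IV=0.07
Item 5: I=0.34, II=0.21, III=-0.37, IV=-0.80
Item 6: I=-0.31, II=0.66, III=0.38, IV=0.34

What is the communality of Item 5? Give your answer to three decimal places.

0.937

h² = 0.34² + 0.21² + (-0.37)² + (-0.80)² = 0.1156 + 0.0441 + 0.1369 + 0.6400 = 0.9366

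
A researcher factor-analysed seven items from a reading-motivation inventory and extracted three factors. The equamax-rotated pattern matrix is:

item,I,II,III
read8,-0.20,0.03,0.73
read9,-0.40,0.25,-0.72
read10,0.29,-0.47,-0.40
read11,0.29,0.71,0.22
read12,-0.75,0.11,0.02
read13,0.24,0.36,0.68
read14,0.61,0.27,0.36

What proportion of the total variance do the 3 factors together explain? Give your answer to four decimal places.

0.6022

SS loadings by factor: 1.3604, 1.0030, 1.8521; total = 4.2155.
Total variance with 7 standardized items is 7, so the solution explains 4.2155/7 = 0.6022.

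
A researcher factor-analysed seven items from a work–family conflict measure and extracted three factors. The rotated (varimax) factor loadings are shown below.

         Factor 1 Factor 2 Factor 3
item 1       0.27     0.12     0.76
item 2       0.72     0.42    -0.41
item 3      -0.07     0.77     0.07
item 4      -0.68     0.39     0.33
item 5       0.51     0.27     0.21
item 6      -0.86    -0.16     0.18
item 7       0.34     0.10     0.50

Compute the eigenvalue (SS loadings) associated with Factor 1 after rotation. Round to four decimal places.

2.1739

SS loadings for Factor 1 = 0.27² + 0.72² + (-0.07)² + (-0.68)² + 0.51² + (-0.86)² + 0.34² = 0.0729 + 0.5184 + 0.0049 + 0.4624 + 0.2601 + 0.7396 + 0.1156 = 2.1739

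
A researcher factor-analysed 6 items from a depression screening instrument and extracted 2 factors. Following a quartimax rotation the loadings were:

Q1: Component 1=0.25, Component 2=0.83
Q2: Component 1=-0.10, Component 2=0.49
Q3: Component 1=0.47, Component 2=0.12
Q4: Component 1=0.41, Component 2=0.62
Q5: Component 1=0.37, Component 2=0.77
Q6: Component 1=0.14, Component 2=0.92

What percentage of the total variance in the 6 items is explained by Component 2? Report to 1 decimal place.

SS loadings for Component 2 = 0.83² + 0.49² + 0.12² + 0.62² + 0.77² + 0.92² = 2.7671
With 6 standardized items, total variance = 6. Proportion = 2.7671/6 = 0.4612 → 46.12%.

46.1%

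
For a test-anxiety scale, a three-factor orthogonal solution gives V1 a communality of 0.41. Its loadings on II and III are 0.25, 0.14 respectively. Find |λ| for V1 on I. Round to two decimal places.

Under orthogonal rotation h² = Σλ², so λ_I² = h² − (0.0821) = 0.41 − 0.0821 = 0.3279.
|λ| = √0.3279 = 0.5726.

0.57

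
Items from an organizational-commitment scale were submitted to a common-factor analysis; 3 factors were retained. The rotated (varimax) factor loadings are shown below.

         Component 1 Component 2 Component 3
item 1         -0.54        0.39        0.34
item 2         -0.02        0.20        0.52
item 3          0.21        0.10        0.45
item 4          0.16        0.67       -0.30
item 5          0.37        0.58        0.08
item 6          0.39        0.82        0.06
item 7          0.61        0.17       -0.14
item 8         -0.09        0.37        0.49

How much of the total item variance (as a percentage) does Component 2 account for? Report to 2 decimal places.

22.82%

SS loadings for Component 2 = 0.39² + 0.20² + 0.10² + 0.67² + 0.58² + 0.82² + 0.17² + 0.37² = 1.8256
With 8 standardized items, total variance = 8. Proportion = 1.8256/8 = 0.2282 → 22.82%.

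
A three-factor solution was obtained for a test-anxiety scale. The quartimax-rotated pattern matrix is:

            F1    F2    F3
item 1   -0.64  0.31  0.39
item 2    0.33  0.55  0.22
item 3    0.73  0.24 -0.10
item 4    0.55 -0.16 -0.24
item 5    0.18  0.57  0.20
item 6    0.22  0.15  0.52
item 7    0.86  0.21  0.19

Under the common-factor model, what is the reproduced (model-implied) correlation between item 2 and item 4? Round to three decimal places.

0.041

r̂ = Σ λ_i·λ_j across factors = (0.33)(0.55) + (0.55)(-0.16) + (0.22)(-0.24)
  = +0.1815 -0.0880 -0.0528 = 0.0407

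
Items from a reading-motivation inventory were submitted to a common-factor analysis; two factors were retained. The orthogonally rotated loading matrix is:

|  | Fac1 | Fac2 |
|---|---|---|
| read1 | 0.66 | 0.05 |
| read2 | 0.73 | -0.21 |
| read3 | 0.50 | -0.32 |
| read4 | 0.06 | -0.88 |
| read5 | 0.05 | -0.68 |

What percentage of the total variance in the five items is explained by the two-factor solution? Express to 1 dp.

52.2%

SS loadings by factor: 1.2246, 1.3858; total = 2.6104.
Total variance with 5 standardized items is 5, so the solution explains 2.6104/5 = 0.5221 = 52.21%.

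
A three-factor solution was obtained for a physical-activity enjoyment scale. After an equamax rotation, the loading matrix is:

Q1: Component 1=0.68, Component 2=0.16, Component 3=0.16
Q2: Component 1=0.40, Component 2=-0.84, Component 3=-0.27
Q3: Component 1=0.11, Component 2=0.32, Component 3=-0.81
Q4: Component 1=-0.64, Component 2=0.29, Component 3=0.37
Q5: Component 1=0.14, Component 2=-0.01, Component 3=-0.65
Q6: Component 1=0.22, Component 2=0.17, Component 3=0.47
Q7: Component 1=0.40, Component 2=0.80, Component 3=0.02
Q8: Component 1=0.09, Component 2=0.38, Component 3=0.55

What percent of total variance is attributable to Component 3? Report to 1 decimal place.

23.0%

SS loadings for Component 3 = 0.16² + (-0.27)² + (-0.81)² + 0.37² + (-0.65)² + 0.47² + 0.02² + 0.55² = 1.8378
With 8 standardized items, total variance = 8. Proportion = 1.8378/8 = 0.2297 → 22.97%.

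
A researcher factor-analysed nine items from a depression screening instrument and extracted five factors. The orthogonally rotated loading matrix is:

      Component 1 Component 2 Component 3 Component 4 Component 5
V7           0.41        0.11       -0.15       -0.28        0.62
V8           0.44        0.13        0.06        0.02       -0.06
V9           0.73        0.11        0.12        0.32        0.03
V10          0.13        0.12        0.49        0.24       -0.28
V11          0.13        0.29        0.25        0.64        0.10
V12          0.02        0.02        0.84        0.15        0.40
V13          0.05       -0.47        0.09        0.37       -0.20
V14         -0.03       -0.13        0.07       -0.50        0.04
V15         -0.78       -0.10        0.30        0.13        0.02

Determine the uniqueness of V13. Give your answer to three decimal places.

0.592

h² = 0.05² + (-0.47)² + 0.09² + 0.37² + (-0.20)² = 0.0025 + 0.2209 + 0.0081 + 0.1369 + 0.0400 = 0.4084
Uniqueness u² = 1 − h² = 1 − 0.4084 = 0.5916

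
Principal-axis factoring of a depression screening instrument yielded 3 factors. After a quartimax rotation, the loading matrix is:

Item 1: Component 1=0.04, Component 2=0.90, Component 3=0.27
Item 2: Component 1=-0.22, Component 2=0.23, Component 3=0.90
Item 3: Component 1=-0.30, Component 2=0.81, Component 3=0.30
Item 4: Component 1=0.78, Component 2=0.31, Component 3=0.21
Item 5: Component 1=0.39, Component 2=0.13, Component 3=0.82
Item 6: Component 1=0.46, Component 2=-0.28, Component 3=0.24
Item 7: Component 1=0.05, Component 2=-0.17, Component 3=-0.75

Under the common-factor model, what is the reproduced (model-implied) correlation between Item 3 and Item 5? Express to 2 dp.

r̂ = Σ λ_i·λ_j across factors = (-0.30)(0.39) + (0.81)(0.13) + (0.30)(0.82)
  = -0.1170 +0.1053 +0.2460 = 0.2343

0.23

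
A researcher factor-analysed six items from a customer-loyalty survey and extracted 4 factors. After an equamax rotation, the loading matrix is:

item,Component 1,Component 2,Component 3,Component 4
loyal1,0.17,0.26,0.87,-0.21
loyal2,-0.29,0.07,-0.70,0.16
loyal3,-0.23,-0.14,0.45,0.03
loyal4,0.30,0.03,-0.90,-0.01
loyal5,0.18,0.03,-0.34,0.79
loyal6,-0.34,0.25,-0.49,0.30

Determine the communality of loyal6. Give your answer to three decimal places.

h² = (-0.34)² + 0.25² + (-0.49)² + 0.30² = 0.1156 + 0.0625 + 0.2401 + 0.0900 = 0.5082

0.508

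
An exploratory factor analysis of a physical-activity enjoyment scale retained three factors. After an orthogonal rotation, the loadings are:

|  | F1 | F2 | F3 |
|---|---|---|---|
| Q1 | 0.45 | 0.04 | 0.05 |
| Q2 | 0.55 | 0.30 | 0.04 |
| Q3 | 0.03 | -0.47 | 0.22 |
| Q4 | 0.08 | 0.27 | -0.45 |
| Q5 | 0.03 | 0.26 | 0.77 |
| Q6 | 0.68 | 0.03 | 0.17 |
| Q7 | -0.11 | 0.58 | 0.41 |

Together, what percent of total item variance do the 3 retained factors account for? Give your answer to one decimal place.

Communalities: 0.2066, 0.3941, 0.2702, 0.2818, 0.6614, 0.4922, 0.5166; Σh² = 2.8229.
Total variance with 7 standardized items is 7, so the solution explains 2.8229/7 = 0.4033 = 40.33%.

40.3%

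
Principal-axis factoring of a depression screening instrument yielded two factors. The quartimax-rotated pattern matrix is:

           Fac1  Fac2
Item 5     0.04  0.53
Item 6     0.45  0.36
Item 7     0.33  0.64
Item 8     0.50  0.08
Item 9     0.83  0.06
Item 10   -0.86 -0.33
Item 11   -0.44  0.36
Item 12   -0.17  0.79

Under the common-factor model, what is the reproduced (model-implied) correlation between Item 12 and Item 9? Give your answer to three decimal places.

-0.094

r̂ = Σ λ_i·λ_j across factors = (-0.17)(0.83) + (0.79)(0.06)
  = -0.1411 +0.0474 = -0.0937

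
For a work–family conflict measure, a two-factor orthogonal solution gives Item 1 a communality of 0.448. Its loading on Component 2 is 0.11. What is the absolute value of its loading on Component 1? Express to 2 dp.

Under orthogonal rotation h² = Σλ², so λ_Component 1² = h² − (0.0121) = 0.448 − 0.0121 = 0.4359.
|λ| = √0.4359 = 0.6602.

0.66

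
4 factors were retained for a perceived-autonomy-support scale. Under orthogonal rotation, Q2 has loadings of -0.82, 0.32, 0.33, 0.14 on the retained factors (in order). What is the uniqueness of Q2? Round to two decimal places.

h² = (-0.82)² + 0.32² + 0.33² + 0.14² = 0.6724 + 0.1024 + 0.1089 + 0.0196 = 0.9033
Uniqueness u² = 1 − h² = 1 − 0.9033 = 0.0967

0.10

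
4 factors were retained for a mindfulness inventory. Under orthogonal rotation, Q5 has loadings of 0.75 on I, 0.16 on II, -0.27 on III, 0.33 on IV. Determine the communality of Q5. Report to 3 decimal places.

0.770

h² = 0.75² + 0.16² + (-0.27)² + 0.33² = 0.5625 + 0.0256 + 0.0729 + 0.1089 = 0.7699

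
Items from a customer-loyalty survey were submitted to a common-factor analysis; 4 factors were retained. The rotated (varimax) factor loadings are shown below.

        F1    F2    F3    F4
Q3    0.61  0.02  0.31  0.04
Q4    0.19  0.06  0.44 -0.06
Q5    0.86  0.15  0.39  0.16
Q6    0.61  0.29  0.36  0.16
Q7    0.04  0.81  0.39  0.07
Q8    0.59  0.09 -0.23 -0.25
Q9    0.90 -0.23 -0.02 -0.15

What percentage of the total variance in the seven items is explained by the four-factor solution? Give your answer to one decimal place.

SS loadings by factor: 2.6796, 0.8277, 0.7768, 0.1463; total = 4.4304.
Total variance with 7 standardized items is 7, so the solution explains 4.4304/7 = 0.6329 = 63.29%.

63.3%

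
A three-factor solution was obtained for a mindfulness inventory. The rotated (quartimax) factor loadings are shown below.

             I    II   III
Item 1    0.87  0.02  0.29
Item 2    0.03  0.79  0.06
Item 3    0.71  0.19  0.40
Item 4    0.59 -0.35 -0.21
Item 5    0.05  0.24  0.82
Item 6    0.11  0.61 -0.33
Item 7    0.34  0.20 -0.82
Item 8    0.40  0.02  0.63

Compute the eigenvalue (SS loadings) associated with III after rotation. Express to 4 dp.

SS loadings for III = 0.29² + 0.06² + 0.40² + (-0.21)² + 0.82² + (-0.33)² + (-0.82)² + 0.63² = 0.0841 + 0.0036 + 0.1600 + 0.0441 + 0.6724 + 0.1089 + 0.6724 + 0.3969 = 2.1424

2.1424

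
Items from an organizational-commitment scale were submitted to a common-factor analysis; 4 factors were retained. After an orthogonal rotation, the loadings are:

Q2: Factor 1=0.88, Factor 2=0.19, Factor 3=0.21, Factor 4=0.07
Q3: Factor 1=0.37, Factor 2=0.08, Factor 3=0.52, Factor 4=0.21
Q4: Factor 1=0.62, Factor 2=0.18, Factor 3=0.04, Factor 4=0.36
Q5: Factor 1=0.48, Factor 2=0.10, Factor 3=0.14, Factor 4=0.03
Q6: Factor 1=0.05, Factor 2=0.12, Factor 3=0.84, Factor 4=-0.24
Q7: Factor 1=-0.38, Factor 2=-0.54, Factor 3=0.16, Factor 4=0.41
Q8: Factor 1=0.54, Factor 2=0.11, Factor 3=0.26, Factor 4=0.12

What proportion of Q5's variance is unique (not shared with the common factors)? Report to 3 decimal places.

h² = 0.48² + 0.10² + 0.14² + 0.03² = 0.2304 + 0.0100 + 0.0196 + 0.0009 = 0.2609
Uniqueness u² = 1 − h² = 1 − 0.2609 = 0.7391

0.739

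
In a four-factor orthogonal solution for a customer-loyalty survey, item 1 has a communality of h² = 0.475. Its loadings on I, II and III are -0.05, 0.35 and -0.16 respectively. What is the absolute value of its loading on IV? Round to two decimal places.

Under orthogonal rotation h² = Σλ², so λ_IV² = h² − (0.1506) = 0.475 − 0.1506 = 0.3244.
|λ| = √0.3244 = 0.5696.

0.57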